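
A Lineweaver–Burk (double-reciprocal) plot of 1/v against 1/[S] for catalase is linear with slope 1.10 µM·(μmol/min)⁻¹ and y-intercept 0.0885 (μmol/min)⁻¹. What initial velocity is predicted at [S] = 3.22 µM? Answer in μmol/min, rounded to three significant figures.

The y-intercept is 1/Vmax, so Vmax = 1/0.0885 = 11.3 μmol/min.
The slope is Km/Vmax, so Km = 1.10 × 11.3 = 12.4 µM.
Then v = 11.3 × 3.22/(12.4 + 3.22) = 2.32 μmol/min.

2.32 μmol/min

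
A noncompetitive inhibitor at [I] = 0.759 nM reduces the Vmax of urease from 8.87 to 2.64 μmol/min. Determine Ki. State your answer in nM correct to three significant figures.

0.322 nM

Noncompetitive: Vmax,app = Vmax/α with α = 1 + [I]/Ki.
α = Vmax/Vmax,app = 8.87/2.64 = 3.360.
Since α = 1 + [I]/Ki, [I]/Ki = 3.360 − 1 = 2.360 and Ki = 0.759/2.360 = 0.322 nM.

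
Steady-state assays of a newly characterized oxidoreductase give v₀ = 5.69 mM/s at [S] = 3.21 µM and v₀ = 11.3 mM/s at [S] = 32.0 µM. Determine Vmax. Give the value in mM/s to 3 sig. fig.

12.7 mM/s

From v = Vmax[S]/(Km+[S]), each point gives Vmax = v(Km+[S])/[S].
Equating: 5.69(Km+3.21)/3.21 = 11.3(Km+32.0)/32.0.
1.773·Km + 5.69 = 0.3531·Km + 11.3, so (1.773 − 0.3531)·Km = 11.3 − 5.69.
Km = 5.610/1.419 = 3.95 µM; then Vmax = 5.69(3.95+3.21)/3.21 = 12.7 mM/s.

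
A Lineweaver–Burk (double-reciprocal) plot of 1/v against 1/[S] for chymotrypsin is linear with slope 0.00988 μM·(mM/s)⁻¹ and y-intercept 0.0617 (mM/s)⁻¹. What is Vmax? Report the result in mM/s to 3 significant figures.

The y-intercept of a Lineweaver–Burk plot equals 1/Vmax, so Vmax = 1/0.0617 = 16.2 mM/s.

16.2 mM/s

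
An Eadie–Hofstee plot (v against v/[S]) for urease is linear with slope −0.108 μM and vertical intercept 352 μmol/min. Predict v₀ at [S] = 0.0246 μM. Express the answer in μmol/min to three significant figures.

65.3 μmol/min

In the Eadie–Hofstee form v = Vmax − Km·(v/[S]), the slope is −Km and the intercept is Vmax, so Km = 0.108 μM and Vmax = 352 μmol/min.
v = 352 × 0.0246/(0.108 + 0.0246) = 65.3 μmol/min.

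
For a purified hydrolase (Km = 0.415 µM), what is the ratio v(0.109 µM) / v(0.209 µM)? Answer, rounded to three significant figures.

The fractional saturations are [S]/(Km+[S]) = 0.209/0.6240 = 0.3349 and 0.109/0.5240 = 0.2080.
v₂/v₁ is just their ratio: 0.2080/0.3349 = 0.621.

0.621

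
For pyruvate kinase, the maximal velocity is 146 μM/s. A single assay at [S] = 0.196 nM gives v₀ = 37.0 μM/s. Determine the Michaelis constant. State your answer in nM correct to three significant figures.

0.577 nM

From v = Vmax[S]/(Km+[S]), Km = [S](Vmax − v)/v.
Km = 0.196 × (146 − 37.0) / 37.0 = 21.36/37.0 = 0.577 nM.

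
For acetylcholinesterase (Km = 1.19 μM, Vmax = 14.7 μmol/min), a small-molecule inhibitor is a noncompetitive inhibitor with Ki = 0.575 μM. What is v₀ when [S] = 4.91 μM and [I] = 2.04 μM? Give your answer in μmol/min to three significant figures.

α = 1 + [I]/Ki = 1 + 2.04/0.575 = 4.548.
For a noncompetitive inhibitor, Vmax is reduced to Vmax/α while Km is unchanged: Km,app = 1.19 μM, Vmax,app = 3.23 μmol/min.
v = Vmax,app·[S]/(Km,app + [S]) = 3.23 × 4.91/(1.19 + 4.91) = 2.60 μmol/min.

2.60 μmol/min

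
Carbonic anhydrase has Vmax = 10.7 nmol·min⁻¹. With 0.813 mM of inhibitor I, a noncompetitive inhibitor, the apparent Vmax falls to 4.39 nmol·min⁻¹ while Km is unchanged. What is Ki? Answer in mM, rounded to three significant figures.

0.566 mM

Noncompetitive: Vmax,app = Vmax/α with α = 1 + [I]/Ki.
α = Vmax/Vmax,app = 10.7/4.39 = 2.437.
Ki = [I]/(α − 1) = 0.813/1.437 = 0.566 mM.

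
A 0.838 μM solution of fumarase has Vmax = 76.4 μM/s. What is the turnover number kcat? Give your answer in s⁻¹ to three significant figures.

kcat = Vmax/[E]total = 76.4 μM/s / 0.838 μM = 91.2 s⁻¹.

91.2 s⁻¹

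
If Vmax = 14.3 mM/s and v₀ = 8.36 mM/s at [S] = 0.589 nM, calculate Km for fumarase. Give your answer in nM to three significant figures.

0.419 nM

v/Vmax = 8.36/14.3 = 0.5846 = [S]/(Km+[S]).
So Km + [S] = [S]/0.5846 = 1.008 nM, giving Km = 1.008 − 0.589 = 0.419 nM.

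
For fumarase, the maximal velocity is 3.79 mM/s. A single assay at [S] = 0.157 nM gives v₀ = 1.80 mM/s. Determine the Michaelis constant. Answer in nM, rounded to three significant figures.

0.174 nM

v/Vmax = 1.80/3.79 = 0.4749 = [S]/(Km+[S]).
So Km + [S] = [S]/0.4749 = 0.3306 nM, giving Km = 0.3306 − 0.157 = 0.174 nM.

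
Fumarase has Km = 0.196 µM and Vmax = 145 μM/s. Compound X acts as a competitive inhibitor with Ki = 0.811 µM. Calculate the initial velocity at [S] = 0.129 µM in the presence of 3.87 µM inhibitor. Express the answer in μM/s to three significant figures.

With α = 1 + [I]/Ki = 1 + 3.87/0.811 = 5.772, the competitive rate law is v = Vmax[S] / (αKm + [S]).
v = 145×0.129 / (5.772×0.196 + 0.129) = 18.71/1.260 = 14.8 μM/s.

14.8 μM/s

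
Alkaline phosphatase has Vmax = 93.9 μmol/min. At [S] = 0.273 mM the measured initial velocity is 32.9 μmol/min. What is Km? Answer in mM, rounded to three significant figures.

0.506 mM

v/Vmax = 32.9/93.9 = 0.3504 = [S]/(Km+[S]).
So Km + [S] = [S]/0.3504 = 0.7792 mM, giving Km = 0.7792 − 0.273 = 0.506 mM.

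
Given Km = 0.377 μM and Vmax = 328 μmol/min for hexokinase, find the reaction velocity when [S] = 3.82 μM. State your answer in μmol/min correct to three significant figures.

v = Vmax·[S]/(Km + [S]) = 328 × 3.82 / (0.377 + 3.82)
  = 1253 / 4.197 = 299 μmol/min.

299 μmol/min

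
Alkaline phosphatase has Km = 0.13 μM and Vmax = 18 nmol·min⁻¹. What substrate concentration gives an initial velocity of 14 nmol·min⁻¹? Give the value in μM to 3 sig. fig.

0.455 μM

The required fractional saturation is v/Vmax = 14/18 = 0.7778.
Then [S]/(Km+[S]) = 0.7778 ⇒ [S] = 0.13 × 0.7778/(1 − 0.7778) = 0.455 μM.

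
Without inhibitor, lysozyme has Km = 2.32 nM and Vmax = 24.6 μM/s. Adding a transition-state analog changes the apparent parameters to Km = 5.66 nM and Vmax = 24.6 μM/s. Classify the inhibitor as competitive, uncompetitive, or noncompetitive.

competitive

Km increases (2.32 → 5.66 nM) while Vmax is unchanged — the hallmark of competitive inhibition.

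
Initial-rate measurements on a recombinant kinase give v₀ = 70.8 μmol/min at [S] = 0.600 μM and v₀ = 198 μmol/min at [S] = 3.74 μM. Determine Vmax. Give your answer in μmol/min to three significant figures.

In reciprocal form, 1/v = (Km/Vmax)·(1/[S]) + 1/Vmax. The two points give (1/[S], 1/v) = (1.667, 0.01412) and (0.2674, 0.005051).
Slope = (0.01412 − 0.005051)/(1.667 − 0.2674) = 0.006485; intercept = 0.01412 − 0.006485×1.667 = 0.003317.
Vmax = 1/intercept = 302 μmol/min; Km = slope × Vmax = 0.006485 × 302 = 1.96 μM.

302 μmol/min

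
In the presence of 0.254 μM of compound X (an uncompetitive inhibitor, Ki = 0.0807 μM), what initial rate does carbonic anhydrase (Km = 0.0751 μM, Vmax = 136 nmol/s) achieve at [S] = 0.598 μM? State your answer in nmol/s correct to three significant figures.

With α = 1 + [I]/Ki = 1 + 0.254/0.0807 = 4.147, the uncompetitive rate law is v = (Vmax/α)·[S] / (Km/α + [S]).
v = (136/4.147)×0.598 / (0.0751/4.147 + 0.598) = 19.61/0.6161 = 31.8 nmol/s.

31.8 nmol/s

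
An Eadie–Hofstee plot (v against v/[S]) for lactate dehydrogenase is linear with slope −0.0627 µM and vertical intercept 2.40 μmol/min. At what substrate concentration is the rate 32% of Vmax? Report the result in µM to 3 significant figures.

0.0295 µM

The Eadie–Hofstee slope gives Km = 0.0627 µM (slope = −Km).
v/Vmax = [S]/(Km+[S]) = 0.32 ⇒ [S] = Km·0.32/(1−0.32) = 0.0627 × 0.4706 = 0.0295 µM.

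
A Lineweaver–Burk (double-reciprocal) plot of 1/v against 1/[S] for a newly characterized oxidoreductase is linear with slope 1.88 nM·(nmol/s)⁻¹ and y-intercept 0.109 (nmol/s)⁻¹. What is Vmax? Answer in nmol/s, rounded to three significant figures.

9.17 nmol/s

The y-intercept of a Lineweaver–Burk plot equals 1/Vmax, so Vmax = 1/0.109 = 9.17 nmol/s.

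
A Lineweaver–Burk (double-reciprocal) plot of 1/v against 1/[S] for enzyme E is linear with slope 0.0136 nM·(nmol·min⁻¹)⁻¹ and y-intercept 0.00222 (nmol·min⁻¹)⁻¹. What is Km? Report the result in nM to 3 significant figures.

6.13 nM

y-intercept = 1/Vmax ⇒ Vmax = 450 nmol·min⁻¹; slope = Km/Vmax ⇒ Km = slope × Vmax.
Km = 0.0136 × 450 = 6.13 nM.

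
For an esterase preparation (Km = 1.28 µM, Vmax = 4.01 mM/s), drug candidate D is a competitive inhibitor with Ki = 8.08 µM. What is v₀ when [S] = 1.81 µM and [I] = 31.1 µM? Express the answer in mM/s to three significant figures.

α = 1 + [I]/Ki = 1 + 31.1/8.08 = 4.849.
For a competitive inhibitor, Vmax is unchanged and the apparent Km becomes α·Km: Km,app = 6.21 µM, Vmax,app = 4.01 mM/s.
v = Vmax,app·[S]/(Km,app + [S]) = 4.01 × 1.81/(6.21 + 1.81) = 0.905 mM/s.

0.905 mM/s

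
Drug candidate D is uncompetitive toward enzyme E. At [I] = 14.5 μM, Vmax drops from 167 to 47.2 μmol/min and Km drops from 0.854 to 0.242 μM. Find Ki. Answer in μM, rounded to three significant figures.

Uncompetitive: Vmax,app = Vmax/α (and Km,app = Km/α) with α = 1 + [I]/Ki.
α = Vmax/Vmax,app = 167/47.2 = 3.538.
Ki = [I]/(α − 1) = 14.5/2.538 = 5.71 μM.

5.71 μM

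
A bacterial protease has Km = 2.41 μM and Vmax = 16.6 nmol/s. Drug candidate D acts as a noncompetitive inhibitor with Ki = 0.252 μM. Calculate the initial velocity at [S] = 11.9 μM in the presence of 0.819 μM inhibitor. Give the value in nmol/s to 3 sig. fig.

3.25 nmol/s

With α = 1 + [I]/Ki = 1 + 0.819/0.252 = 4.250, the noncompetitive rate law is v = (Vmax/α)·[S] / (Km + [S]).
v = (16.6/4.250)×11.9 / (2.41 + 11.9) = 46.48/14.31 = 3.25 nmol/s.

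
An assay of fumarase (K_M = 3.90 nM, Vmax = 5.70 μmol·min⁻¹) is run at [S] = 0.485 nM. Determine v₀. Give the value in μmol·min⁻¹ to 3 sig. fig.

[S]/(Km+[S]) = 0.485/4.385 = 0.1106, the fractional saturation.
v = 0.1106 × Vmax = 0.1106 × 5.70 = 0.630 μmol·min⁻¹.

0.630 μmol·min⁻¹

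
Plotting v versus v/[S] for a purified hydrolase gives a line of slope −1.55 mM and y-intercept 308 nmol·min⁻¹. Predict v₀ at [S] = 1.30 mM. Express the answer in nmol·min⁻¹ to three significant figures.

140 nmol·min⁻¹

In the Eadie–Hofstee form v = Vmax − Km·(v/[S]), the slope is −Km and the intercept is Vmax, so Km = 1.55 mM and Vmax = 308 nmol·min⁻¹.
v = 308 × 1.30/(1.55 + 1.30) = 140 nmol·min⁻¹.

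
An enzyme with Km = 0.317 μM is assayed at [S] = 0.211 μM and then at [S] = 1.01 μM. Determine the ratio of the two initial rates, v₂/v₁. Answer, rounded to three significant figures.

The fractional saturations are [S]/(Km+[S]) = 0.211/0.5280 = 0.3996 and 1.01/1.327 = 0.7611.
v₂/v₁ is just their ratio: 0.7611/0.3996 = 1.90.

1.90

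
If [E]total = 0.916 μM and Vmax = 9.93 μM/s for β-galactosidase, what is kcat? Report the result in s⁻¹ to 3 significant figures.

10.8 s⁻¹

kcat = Vmax/[E]total = 9.93 μM/s / 0.916 μM = 10.8 s⁻¹.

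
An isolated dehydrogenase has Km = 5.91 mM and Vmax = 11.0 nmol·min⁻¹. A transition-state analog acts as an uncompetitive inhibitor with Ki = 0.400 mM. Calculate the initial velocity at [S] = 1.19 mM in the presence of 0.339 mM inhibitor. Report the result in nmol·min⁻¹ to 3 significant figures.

1.61 nmol·min⁻¹

With α = 1 + [I]/Ki = 1 + 0.339/0.400 = 1.848, the uncompetitive rate law is v = (Vmax/α)·[S] / (Km/α + [S]).
v = (11.0/1.848)×1.19 / (5.91/1.848 + 1.19) = 7.085/4.389 = 1.61 nmol·min⁻¹.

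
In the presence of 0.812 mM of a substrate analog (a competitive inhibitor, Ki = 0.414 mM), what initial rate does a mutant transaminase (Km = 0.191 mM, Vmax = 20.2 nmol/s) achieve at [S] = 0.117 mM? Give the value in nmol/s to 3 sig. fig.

3.46 nmol/s

α = 1 + [I]/Ki = 1 + 0.812/0.414 = 2.961.
For a competitive inhibitor, Vmax is unchanged and the apparent Km becomes α·Km: Km,app = 0.566 mM, Vmax,app = 20.2 nmol/s.
v = Vmax,app·[S]/(Km,app + [S]) = 20.2 × 0.117/(0.566 + 0.117) = 3.46 nmol/s.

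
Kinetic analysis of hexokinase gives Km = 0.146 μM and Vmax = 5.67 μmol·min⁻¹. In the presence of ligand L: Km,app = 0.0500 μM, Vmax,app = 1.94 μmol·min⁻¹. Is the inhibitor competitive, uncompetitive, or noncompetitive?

uncompetitive

Both Km and Vmax decrease by the same factor (~2.92-fold) — characteristic of uncompetitive inhibition.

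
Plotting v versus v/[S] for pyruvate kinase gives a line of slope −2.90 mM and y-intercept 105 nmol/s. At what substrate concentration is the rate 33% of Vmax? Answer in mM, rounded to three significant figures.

1.43 mM

The Eadie–Hofstee slope gives Km = 2.90 mM (slope = −Km).
v/Vmax = [S]/(Km+[S]) = 0.33 ⇒ [S] = Km·0.33/(1−0.33) = 2.90 × 0.4925 = 1.43 mM.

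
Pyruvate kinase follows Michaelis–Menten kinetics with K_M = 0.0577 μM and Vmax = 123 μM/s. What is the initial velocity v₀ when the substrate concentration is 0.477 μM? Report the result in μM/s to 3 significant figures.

v = Vmax·[S]/(Km + [S]) = 123 × 0.477 / (0.0577 + 0.477)
  = 58.67 / 0.5347 = 110 μM/s.

110 μM/s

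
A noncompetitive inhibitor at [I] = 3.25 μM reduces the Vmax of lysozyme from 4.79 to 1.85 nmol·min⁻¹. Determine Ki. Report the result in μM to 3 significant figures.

2.05 μM

Noncompetitive: Vmax,app = Vmax/α with α = 1 + [I]/Ki.
α = Vmax/Vmax,app = 4.79/1.85 = 2.589.
Since α = 1 + [I]/Ki, [I]/Ki = 2.589 − 1 = 1.589 and Ki = 3.25/1.589 = 2.05 μM.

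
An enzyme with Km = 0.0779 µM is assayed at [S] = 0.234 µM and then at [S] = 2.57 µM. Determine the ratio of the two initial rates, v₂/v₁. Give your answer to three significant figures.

1.29

The fractional saturations are [S]/(Km+[S]) = 0.234/0.3119 = 0.7502 and 2.57/2.648 = 0.9706.
v₂/v₁ is just their ratio: 0.9706/0.7502 = 1.29.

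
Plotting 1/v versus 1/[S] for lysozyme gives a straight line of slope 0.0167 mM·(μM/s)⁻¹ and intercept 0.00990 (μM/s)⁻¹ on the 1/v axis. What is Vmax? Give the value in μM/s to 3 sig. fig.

The y-intercept of a Lineweaver–Burk plot equals 1/Vmax, so Vmax = 1/0.00990 = 101 μM/s.

101 μM/s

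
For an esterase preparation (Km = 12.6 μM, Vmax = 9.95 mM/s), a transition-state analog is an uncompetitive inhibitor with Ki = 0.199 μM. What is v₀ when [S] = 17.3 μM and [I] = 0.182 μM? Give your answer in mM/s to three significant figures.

3.76 mM/s

α = 1 + [I]/Ki = 1 + 0.182/0.199 = 1.915.
For an uncompetitive inhibitor, both parameters are divided by α, giving Vmax/α and Km/α: Km,app = 6.58 μM, Vmax,app = 5.20 mM/s.
v = Vmax,app·[S]/(Km,app + [S]) = 5.20 × 17.3/(6.58 + 17.3) = 3.76 mM/s.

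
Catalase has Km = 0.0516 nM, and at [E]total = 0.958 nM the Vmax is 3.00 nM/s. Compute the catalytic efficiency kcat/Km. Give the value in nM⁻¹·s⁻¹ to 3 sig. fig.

kcat = Vmax/[E]total = 3.00/0.958 = 3.13 s⁻¹.
kcat/Km = 3.13/0.0516 = 60.7 nM⁻¹·s⁻¹.

60.7 nM⁻¹·s⁻¹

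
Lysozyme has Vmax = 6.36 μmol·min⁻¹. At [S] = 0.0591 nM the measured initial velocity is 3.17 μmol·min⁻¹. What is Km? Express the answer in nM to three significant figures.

0.0595 nM

From v = Vmax[S]/(Km+[S]), Km = [S](Vmax − v)/v.
Km = 0.0591 × (6.36 − 3.17) / 3.17 = 0.1885/3.17 = 0.0595 nM.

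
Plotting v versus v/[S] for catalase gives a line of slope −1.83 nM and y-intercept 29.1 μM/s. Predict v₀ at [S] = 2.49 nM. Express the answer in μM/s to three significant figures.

16.8 μM/s

In the Eadie–Hofstee form v = Vmax − Km·(v/[S]), the slope is −Km and the intercept is Vmax, so Km = 1.83 nM and Vmax = 29.1 μM/s.
v = 29.1 × 2.49/(1.83 + 2.49) = 16.8 μM/s.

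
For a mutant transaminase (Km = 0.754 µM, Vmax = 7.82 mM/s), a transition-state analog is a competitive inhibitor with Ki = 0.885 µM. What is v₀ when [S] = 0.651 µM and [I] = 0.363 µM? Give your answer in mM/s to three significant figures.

2.97 mM/s

α = 1 + [I]/Ki = 1 + 0.363/0.885 = 1.410.
For a competitive inhibitor, Vmax is unchanged and the apparent Km becomes α·Km: Km,app = 1.06 µM, Vmax,app = 7.82 mM/s.
v = Vmax,app·[S]/(Km,app + [S]) = 7.82 × 0.651/(1.06 + 0.651) = 2.97 mM/s.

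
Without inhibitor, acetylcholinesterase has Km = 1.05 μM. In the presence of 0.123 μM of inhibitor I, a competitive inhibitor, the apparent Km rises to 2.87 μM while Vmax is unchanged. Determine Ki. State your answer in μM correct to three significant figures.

Competitive: Km,app = α·Km with α = 1 + [I]/Ki.
α = Km,app/Km = 2.87/1.05 = 2.733.
Ki = [I]/(α − 1) = 0.123/1.733 = 0.0710 μM.

0.0710 μM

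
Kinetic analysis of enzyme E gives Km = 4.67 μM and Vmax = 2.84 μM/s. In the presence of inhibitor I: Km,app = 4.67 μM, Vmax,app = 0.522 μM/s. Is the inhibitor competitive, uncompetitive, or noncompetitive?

noncompetitive

Vmax decreases (2.84 → 0.522 μM/s) while Km is unchanged — pure noncompetitive inhibition.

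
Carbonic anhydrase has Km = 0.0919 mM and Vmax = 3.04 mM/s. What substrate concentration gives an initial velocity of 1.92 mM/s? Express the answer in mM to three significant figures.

0.158 mM

Rearranging v = Vmax[S]/(Km+[S]) gives [S] = Km·v/(Vmax − v).
[S] = 0.0919 × 1.92 / (3.04 − 1.92) = 0.1764/1.120 = 0.158 mM.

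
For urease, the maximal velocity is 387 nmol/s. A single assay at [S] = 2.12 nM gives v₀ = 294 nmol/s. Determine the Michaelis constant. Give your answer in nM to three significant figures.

v/Vmax = 294/387 = 0.7597 = [S]/(Km+[S]).
So Km + [S] = [S]/0.7597 = 2.791 nM, giving Km = 2.791 − 2.12 = 0.671 nM.

0.671 nM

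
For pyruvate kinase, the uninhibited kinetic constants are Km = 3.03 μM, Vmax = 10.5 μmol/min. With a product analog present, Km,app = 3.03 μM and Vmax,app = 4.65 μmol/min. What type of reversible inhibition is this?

Vmax decreases (10.5 → 4.65 μmol/min) while Km is unchanged — pure noncompetitive inhibition.

noncompetitive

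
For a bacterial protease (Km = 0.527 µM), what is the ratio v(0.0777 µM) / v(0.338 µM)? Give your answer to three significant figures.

Since Vmax cancels, v₂/v₁ = [S]₂(Km+[S]₁) / [S]₁(Km+[S]₂).
= 0.0777×(0.527+0.338) / (0.338×(0.527+0.0777)) = 0.06721/0.2044 = 0.329.

0.329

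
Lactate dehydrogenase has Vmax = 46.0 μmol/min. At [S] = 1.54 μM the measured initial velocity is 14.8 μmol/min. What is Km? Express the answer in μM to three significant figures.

From v = Vmax[S]/(Km+[S]), Km = [S](Vmax − v)/v.
Km = 1.54 × (46.0 − 14.8) / 14.8 = 48.05/14.8 = 3.25 μM.

3.25 μM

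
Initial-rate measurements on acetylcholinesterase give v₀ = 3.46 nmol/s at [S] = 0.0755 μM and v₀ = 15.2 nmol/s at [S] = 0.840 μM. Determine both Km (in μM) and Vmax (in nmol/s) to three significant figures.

In reciprocal form, 1/v = (Km/Vmax)·(1/[S]) + 1/Vmax. The two points give (1/[S], 1/v) = (13.25, 0.2890) and (1.190, 0.06579).
Slope = (0.2890 − 0.06579)/(13.25 − 1.190) = 0.01852; intercept = 0.2890 − 0.01852×13.25 = 0.04374.
Vmax = 1/intercept = 22.9 nmol/s; Km = slope × Vmax = 0.01852 × 22.9 = 0.423 μM.

Km = 0.423 μM; Vmax = 22.9 nmol/s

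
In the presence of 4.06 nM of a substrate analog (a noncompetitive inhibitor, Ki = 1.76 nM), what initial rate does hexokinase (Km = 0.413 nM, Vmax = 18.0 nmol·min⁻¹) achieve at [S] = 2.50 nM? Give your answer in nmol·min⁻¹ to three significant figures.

4.67 nmol·min⁻¹

With α = 1 + [I]/Ki = 1 + 4.06/1.76 = 3.307, the noncompetitive rate law is v = (Vmax/α)·[S] / (Km + [S]).
v = (18.0/3.307)×2.50 / (0.413 + 2.50) = 13.61/2.913 = 4.67 nmol·min⁻¹.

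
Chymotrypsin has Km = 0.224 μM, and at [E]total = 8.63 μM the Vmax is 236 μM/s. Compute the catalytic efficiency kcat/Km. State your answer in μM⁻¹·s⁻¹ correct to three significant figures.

kcat = Vmax/[E]total = 236/8.63 = 27.3 s⁻¹.
kcat/Km = 27.3/0.224 = 122 μM⁻¹·s⁻¹.

122 μM⁻¹·s⁻¹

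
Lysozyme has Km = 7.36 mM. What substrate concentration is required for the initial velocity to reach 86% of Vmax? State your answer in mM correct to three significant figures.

v/Vmax = [S]/(Km+[S]) = 0.86, so [S] = Km·0.86/(1 − 0.86) = 7.36 × 6.143.
[S] = 45.2 mM.

45.2 mM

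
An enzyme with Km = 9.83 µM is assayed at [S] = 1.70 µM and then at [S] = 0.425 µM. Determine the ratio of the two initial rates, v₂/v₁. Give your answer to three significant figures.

0.281

Since Vmax cancels, v₂/v₁ = [S]₂(Km+[S]₁) / [S]₁(Km+[S]₂).
= 0.425×(9.83+1.70) / (1.70×(9.83+0.425)) = 4.900/17.43 = 0.281.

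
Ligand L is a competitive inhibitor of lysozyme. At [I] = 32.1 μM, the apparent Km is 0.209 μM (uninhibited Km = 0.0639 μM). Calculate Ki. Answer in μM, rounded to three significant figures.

Competitive: Km,app = α·Km with α = 1 + [I]/Ki.
α = Km,app/Km = 0.209/0.0639 = 3.271.
Since α = 1 + [I]/Ki, [I]/Ki = 3.271 − 1 = 2.271 and Ki = 32.1/2.271 = 14.1 μM.

14.1 μM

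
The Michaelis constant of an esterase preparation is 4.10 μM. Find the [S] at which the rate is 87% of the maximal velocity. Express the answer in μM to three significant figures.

v/Vmax = [S]/(Km+[S]) = 0.87, so [S] = Km·0.87/(1 − 0.87) = 4.10 × 6.692.
[S] = 27.4 μM.

27.4 μM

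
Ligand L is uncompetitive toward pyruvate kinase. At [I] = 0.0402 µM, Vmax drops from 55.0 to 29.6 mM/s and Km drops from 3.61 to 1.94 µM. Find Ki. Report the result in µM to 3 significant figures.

Uncompetitive: Vmax,app = Vmax/α (and Km,app = Km/α) with α = 1 + [I]/Ki.
α = Vmax/Vmax,app = 55.0/29.6 = 1.858.
Ki = [I]/(α − 1) = 0.0402/0.8581 = 0.0468 µM.

0.0468 µM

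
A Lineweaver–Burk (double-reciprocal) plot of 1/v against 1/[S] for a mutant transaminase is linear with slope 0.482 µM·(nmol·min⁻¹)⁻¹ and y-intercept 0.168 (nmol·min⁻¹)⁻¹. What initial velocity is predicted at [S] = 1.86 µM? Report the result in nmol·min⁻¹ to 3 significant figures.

2.34 nmol·min⁻¹

The y-intercept is 1/Vmax, so Vmax = 1/0.168 = 5.95 nmol·min⁻¹.
The slope is Km/Vmax, so Km = 0.482 × 5.95 = 2.87 µM.
Then v = 5.95 × 1.86/(2.87 + 1.86) = 2.34 nmol·min⁻¹.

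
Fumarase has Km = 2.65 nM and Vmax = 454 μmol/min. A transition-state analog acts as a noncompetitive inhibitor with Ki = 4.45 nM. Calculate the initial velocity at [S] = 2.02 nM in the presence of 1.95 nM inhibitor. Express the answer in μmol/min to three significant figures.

137 μmol/min

With α = 1 + [I]/Ki = 1 + 1.95/4.45 = 1.438, the noncompetitive rate law is v = (Vmax/α)·[S] / (Km + [S]).
v = (454/1.438)×2.02 / (2.65 + 2.02) = 637.7/4.670 = 137 μmol/min.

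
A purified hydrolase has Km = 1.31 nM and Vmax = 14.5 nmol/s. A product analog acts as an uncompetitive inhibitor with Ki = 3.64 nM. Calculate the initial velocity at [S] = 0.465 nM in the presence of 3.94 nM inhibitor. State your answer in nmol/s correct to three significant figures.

With α = 1 + [I]/Ki = 1 + 3.94/3.64 = 2.082, the uncompetitive rate law is v = (Vmax/α)·[S] / (Km/α + [S]).
v = (14.5/2.082)×0.465 / (1.31/2.082 + 0.465) = 3.238/1.094 = 2.96 nmol/s.

2.96 nmol/s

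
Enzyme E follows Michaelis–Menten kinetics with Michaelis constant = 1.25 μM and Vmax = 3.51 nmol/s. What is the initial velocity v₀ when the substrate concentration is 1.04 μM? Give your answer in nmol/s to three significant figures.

1.59 nmol/s

v = Vmax·[S]/(Km + [S]) = 3.51 × 1.04 / (1.25 + 1.04)
  = 3.650 / 2.290 = 1.59 nmol/s.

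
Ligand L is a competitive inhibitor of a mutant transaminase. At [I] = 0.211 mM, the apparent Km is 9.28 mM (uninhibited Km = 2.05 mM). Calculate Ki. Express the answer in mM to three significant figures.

Competitive: Km,app = α·Km with α = 1 + [I]/Ki.
α = Km,app/Km = 9.28/2.05 = 4.527.
Ki = [I]/(α − 1) = 0.211/3.527 = 0.0598 mM.

0.0598 mM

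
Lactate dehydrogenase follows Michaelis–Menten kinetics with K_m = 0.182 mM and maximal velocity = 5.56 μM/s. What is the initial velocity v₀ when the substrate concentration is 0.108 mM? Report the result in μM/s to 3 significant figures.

2.07 μM/s

[S]/(Km+[S]) = 0.108/0.2900 = 0.3724, the fractional saturation.
v = 0.3724 × Vmax = 0.3724 × 5.56 = 2.07 μM/s.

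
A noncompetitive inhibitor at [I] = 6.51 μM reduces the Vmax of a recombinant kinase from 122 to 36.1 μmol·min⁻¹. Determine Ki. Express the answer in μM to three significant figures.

2.74 μM

Noncompetitive: Vmax,app = Vmax/α with α = 1 + [I]/Ki.
α = Vmax/Vmax,app = 122/36.1 = 3.380.
Since α = 1 + [I]/Ki, [I]/Ki = 3.380 − 1 = 2.380 and Ki = 6.51/2.380 = 2.74 μM.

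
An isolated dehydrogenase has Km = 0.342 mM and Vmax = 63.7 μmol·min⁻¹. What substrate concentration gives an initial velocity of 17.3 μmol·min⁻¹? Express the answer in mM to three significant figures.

0.128 mM

The required fractional saturation is v/Vmax = 17.3/63.7 = 0.2716.
Then [S]/(Km+[S]) = 0.2716 ⇒ [S] = 0.342 × 0.2716/(1 − 0.2716) = 0.128 mM.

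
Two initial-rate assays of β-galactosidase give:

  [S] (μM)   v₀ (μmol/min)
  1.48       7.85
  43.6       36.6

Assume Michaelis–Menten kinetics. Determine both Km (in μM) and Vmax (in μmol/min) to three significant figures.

Km = 6.44 μM; Vmax = 42.0 μmol/min

In reciprocal form, 1/v = (Km/Vmax)·(1/[S]) + 1/Vmax. The two points give (1/[S], 1/v) = (0.6757, 0.1274) and (0.02294, 0.02732).
Slope = (0.1274 − 0.02732)/(0.6757 − 0.02294) = 0.1533; intercept = 0.1274 − 0.1533×0.6757 = 0.02381.
Vmax = 1/intercept = 42.0 μmol/min; Km = slope × Vmax = 0.1533 × 42.0 = 6.44 μM.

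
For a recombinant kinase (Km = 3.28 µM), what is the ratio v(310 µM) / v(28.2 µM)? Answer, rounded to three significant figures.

1.10

The fractional saturations are [S]/(Km+[S]) = 28.2/31.48 = 0.8958 and 310/313.3 = 0.9895.
v₂/v₁ is just their ratio: 0.9895/0.8958 = 1.10.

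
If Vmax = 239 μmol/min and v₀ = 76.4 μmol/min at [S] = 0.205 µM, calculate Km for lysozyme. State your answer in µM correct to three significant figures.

0.436 µM

From v = Vmax[S]/(Km+[S]), Km = [S](Vmax − v)/v.
Km = 0.205 × (239 − 76.4) / 76.4 = 33.33/76.4 = 0.436 µM.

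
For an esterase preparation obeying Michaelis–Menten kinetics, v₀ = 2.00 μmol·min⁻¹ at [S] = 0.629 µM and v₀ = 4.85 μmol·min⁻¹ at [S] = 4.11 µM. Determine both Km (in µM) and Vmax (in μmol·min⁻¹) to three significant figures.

In reciprocal form, 1/v = (Km/Vmax)·(1/[S]) + 1/Vmax. The two points give (1/[S], 1/v) = (1.590, 0.5000) and (0.2433, 0.2062).
Slope = (0.5000 − 0.2062)/(1.590 − 0.2433) = 0.2182; intercept = 0.5000 − 0.2182×1.590 = 0.1531.
Vmax = 1/intercept = 6.53 μmol·min⁻¹; Km = slope × Vmax = 0.2182 × 6.53 = 1.43 µM.

Km = 1.43 µM; Vmax = 6.53 μmol·min⁻¹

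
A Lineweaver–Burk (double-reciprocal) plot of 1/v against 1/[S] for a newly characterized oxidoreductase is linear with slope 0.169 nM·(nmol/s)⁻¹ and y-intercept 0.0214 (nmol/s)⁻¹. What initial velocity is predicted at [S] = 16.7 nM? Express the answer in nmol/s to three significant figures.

The y-intercept is 1/Vmax, so Vmax = 1/0.0214 = 46.7 nmol/s.
The slope is Km/Vmax, so Km = 0.169 × 46.7 = 7.90 nM.
Then v = 46.7 × 16.7/(7.90 + 16.7) = 31.7 nmol/s.

31.7 nmol/s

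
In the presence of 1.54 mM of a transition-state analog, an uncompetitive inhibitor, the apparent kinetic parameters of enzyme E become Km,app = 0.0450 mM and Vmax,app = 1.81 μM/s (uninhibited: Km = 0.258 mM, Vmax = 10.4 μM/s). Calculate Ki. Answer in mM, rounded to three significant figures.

Uncompetitive: Vmax,app = Vmax/α (and Km,app = Km/α) with α = 1 + [I]/Ki.
α = Vmax/Vmax,app = 10.4/1.81 = 5.746.
Since α = 1 + [I]/Ki, [I]/Ki = 5.746 − 1 = 4.746 and Ki = 1.54/4.746 = 0.324 mM.

0.324 mM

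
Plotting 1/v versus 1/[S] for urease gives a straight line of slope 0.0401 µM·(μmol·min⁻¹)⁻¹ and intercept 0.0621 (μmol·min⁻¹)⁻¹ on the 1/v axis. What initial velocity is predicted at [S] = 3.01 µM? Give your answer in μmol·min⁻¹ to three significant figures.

13.3 μmol·min⁻¹

The y-intercept is 1/Vmax, so Vmax = 1/0.0621 = 16.1 μmol·min⁻¹.
The slope is Km/Vmax, so Km = 0.0401 × 16.1 = 0.646 µM.
Then v = 16.1 × 3.01/(0.646 + 3.01) = 13.3 μmol·min⁻¹.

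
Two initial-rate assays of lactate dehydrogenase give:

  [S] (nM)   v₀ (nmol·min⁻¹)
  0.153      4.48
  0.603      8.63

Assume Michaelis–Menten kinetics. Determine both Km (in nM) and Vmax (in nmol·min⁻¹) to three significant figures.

Km = 0.277 nM; Vmax = 12.6 nmol·min⁻¹

From v = Vmax[S]/(Km+[S]), each point gives Vmax = v(Km+[S])/[S].
Equating: 4.48(Km+0.153)/0.153 = 8.63(Km+0.603)/0.603.
29.28·Km + 4.48 = 14.31·Km + 8.63, so (29.28 − 14.31)·Km = 8.63 − 4.48.
Km = 4.150/14.97 = 0.277 nM; then Vmax = 4.48(0.277+0.153)/0.153 = 12.6 nmol·min⁻¹.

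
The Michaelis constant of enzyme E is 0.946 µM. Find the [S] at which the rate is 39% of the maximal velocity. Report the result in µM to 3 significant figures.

0.605 µM

v/Vmax = [S]/(Km+[S]) = 0.39, so [S] = Km·0.39/(1 − 0.39) = 0.946 × 0.6393.
[S] = 0.605 µM.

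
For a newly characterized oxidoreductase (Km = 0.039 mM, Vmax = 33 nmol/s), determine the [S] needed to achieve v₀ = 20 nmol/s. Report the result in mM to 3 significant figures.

0.0600 mM

Rearranging v = Vmax[S]/(Km+[S]) gives [S] = Km·v/(Vmax − v).
[S] = 0.039 × 20 / (33 − 20) = 0.7800/13.00 = 0.0600 mM.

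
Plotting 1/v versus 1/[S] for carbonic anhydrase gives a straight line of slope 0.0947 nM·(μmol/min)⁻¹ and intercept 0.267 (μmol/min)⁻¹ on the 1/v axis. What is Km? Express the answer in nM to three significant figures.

0.355 nM

y-intercept = 1/Vmax ⇒ Vmax = 3.75 μmol/min; slope = Km/Vmax ⇒ Km = slope × Vmax.
Km = 0.0947 × 3.75 = 0.355 nM.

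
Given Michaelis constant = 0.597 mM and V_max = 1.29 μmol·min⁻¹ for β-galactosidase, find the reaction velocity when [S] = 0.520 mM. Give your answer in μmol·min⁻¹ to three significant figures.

0.601 μmol·min⁻¹

[S]/(Km+[S]) = 0.520/1.117 = 0.4655, the fractional saturation.
v = 0.4655 × Vmax = 0.4655 × 1.29 = 0.601 μmol·min⁻¹.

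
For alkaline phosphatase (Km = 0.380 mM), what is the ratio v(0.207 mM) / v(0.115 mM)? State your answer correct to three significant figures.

1.52

Since Vmax cancels, v₂/v₁ = [S]₂(Km+[S]₁) / [S]₁(Km+[S]₂).
= 0.207×(0.380+0.115) / (0.115×(0.380+0.207)) = 0.1025/0.06750 = 1.52.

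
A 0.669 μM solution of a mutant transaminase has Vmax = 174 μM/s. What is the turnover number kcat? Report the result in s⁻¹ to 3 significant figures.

kcat = Vmax/[E]total = 174 μM/s / 0.669 μM = 260 s⁻¹.

260 s⁻¹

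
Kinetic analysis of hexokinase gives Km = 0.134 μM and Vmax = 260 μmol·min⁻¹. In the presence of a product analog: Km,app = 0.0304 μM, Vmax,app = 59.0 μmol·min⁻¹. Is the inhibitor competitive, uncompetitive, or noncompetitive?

uncompetitive

Both Km and Vmax decrease by the same factor (~4.41-fold) — characteristic of uncompetitive inhibition.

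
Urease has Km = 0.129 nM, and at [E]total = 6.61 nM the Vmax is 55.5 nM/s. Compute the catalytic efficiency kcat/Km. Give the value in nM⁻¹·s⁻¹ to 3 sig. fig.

kcat = Vmax/[E]total = 55.5/6.61 = 8.40 s⁻¹.
kcat/Km = 8.40/0.129 = 65.1 nM⁻¹·s⁻¹.

65.1 nM⁻¹·s⁻¹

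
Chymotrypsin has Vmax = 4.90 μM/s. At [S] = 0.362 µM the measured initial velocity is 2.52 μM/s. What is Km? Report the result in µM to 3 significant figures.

0.342 µM

v/Vmax = 2.52/4.90 = 0.5143 = [S]/(Km+[S]).
So Km + [S] = [S]/0.5143 = 0.7039 µM, giving Km = 0.7039 − 0.362 = 0.342 µM.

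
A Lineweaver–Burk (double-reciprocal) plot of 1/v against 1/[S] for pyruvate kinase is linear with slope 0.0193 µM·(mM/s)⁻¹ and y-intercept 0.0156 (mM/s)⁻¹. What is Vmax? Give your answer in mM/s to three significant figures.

64.1 mM/s

The y-intercept of a Lineweaver–Burk plot equals 1/Vmax, so Vmax = 1/0.0156 = 64.1 mM/s.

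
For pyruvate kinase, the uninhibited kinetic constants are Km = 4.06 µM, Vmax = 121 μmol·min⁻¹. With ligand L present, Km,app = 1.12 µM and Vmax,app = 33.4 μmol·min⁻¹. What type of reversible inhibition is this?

Both Km and Vmax decrease by the same factor (~3.62-fold) — characteristic of uncompetitive inhibition.

uncompetitive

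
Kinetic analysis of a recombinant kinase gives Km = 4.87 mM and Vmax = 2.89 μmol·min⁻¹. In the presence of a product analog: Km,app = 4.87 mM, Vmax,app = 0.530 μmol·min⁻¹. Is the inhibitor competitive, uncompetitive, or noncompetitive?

noncompetitive

Vmax decreases (2.89 → 0.530 μmol·min⁻¹) while Km is unchanged — pure noncompetitive inhibition.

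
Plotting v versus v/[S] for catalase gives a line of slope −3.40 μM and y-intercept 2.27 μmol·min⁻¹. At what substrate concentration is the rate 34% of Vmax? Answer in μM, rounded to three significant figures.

1.75 μM

The Eadie–Hofstee slope gives Km = 3.40 μM (slope = −Km).
v/Vmax = [S]/(Km+[S]) = 0.34 ⇒ [S] = Km·0.34/(1−0.34) = 3.40 × 0.5152 = 1.75 μM.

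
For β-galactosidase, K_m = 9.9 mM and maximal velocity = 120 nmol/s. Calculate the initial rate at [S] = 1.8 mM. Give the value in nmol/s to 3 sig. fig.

v = Vmax·[S]/(Km + [S]) = 120 × 1.8 / (9.9 + 1.8)
  = 216.0 / 11.70 = 18.5 nmol/s.

18.5 nmol/s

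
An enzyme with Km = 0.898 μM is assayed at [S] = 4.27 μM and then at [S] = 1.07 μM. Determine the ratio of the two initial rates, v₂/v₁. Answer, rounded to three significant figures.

0.658

Since Vmax cancels, v₂/v₁ = [S]₂(Km+[S]₁) / [S]₁(Km+[S]₂).
= 1.07×(0.898+4.27) / (4.27×(0.898+1.07)) = 5.530/8.403 = 0.658.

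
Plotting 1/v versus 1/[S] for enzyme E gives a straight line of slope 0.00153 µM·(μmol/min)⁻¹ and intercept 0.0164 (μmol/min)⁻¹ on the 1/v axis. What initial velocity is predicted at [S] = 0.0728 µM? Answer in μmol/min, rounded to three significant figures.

The y-intercept is 1/Vmax, so Vmax = 1/0.0164 = 61.0 μmol/min.
The slope is Km/Vmax, so Km = 0.00153 × 61.0 = 0.0933 µM.
Then v = 61.0 × 0.0728/(0.0933 + 0.0728) = 26.7 μmol/min.

26.7 μmol/min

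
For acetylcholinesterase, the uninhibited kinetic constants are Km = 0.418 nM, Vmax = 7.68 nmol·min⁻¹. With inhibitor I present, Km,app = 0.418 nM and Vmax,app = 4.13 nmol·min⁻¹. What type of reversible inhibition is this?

noncompetitive

Vmax decreases (7.68 → 4.13 nmol·min⁻¹) while Km is unchanged — pure noncompetitive inhibition.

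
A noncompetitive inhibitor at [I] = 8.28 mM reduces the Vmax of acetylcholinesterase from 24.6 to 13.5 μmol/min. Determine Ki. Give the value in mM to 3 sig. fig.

Noncompetitive: Vmax,app = Vmax/α with α = 1 + [I]/Ki.
α = Vmax/Vmax,app = 24.6/13.5 = 1.822.
Ki = [I]/(α − 1) = 8.28/0.8222 = 10.1 mM.

10.1 mM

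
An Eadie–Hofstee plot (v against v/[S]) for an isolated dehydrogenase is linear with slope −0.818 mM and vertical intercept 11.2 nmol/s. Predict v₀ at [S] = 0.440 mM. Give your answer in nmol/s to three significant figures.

In the Eadie–Hofstee form v = Vmax − Km·(v/[S]), the slope is −Km and the intercept is Vmax, so Km = 0.818 mM and Vmax = 11.2 nmol/s.
v = 11.2 × 0.440/(0.818 + 0.440) = 3.92 nmol/s.

3.92 nmol/s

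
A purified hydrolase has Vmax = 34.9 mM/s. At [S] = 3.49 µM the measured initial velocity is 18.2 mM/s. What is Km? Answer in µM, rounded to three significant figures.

v/Vmax = 18.2/34.9 = 0.5215 = [S]/(Km+[S]).
So Km + [S] = [S]/0.5215 = 6.692 µM, giving Km = 6.692 − 3.49 = 3.20 µM.

3.20 µM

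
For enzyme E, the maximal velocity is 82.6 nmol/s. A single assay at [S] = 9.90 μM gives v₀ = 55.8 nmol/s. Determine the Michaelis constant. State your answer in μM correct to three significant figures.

4.75 μM

From v = Vmax[S]/(Km+[S]), Km = [S](Vmax − v)/v.
Km = 9.90 × (82.6 − 55.8) / 55.8 = 265.3/55.8 = 4.75 μM.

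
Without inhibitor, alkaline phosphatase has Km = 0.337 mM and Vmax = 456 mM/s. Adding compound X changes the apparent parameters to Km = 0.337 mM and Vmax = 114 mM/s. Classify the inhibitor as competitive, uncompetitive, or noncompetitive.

Vmax decreases (456 → 114 mM/s) while Km is unchanged — pure noncompetitive inhibition.

noncompetitive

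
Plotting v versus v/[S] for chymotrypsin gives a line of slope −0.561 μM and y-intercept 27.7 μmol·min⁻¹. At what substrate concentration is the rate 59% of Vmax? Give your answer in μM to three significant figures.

The Eadie–Hofstee slope gives Km = 0.561 μM (slope = −Km).
v/Vmax = [S]/(Km+[S]) = 0.59 ⇒ [S] = Km·0.59/(1−0.59) = 0.561 × 1.439 = 0.807 μM.

0.807 μM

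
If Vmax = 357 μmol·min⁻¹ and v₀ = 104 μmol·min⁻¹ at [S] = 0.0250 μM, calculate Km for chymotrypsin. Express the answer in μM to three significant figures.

0.0608 μM

v/Vmax = 104/357 = 0.2913 = [S]/(Km+[S]).
So Km + [S] = [S]/0.2913 = 0.08582 μM, giving Km = 0.08582 − 0.0250 = 0.0608 μM.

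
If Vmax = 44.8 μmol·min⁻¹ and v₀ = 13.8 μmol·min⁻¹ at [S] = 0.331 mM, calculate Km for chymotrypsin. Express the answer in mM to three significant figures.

From v = Vmax[S]/(Km+[S]), Km = [S](Vmax − v)/v.
Km = 0.331 × (44.8 − 13.8) / 13.8 = 10.26/13.8 = 0.744 mM.

0.744 mM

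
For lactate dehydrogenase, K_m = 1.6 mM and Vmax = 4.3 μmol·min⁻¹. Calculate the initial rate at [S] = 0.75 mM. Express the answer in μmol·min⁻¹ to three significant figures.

1.37 μmol·min⁻¹

[S]/(Km+[S]) = 0.75/2.350 = 0.3191, the fractional saturation.
v = 0.3191 × Vmax = 0.3191 × 4.3 = 1.37 μmol·min⁻¹.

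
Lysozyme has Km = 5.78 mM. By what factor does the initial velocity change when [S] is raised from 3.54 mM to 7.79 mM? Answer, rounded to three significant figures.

1.51

The fractional saturations are [S]/(Km+[S]) = 3.54/9.320 = 0.3798 and 7.79/13.57 = 0.5741.
v₂/v₁ is just their ratio: 0.5741/0.3798 = 1.51.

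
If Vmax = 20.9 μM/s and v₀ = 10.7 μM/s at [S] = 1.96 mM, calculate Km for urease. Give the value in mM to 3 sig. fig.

v/Vmax = 10.7/20.9 = 0.5120 = [S]/(Km+[S]).
So Km + [S] = [S]/0.5120 = 3.828 mM, giving Km = 3.828 − 1.96 = 1.87 mM.

1.87 mM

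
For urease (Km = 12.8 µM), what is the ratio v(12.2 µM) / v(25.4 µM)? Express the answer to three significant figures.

Since Vmax cancels, v₂/v₁ = [S]₂(Km+[S]₁) / [S]₁(Km+[S]₂).
= 12.2×(12.8+25.4) / (25.4×(12.8+12.2)) = 466.0/635.0 = 0.734.

0.734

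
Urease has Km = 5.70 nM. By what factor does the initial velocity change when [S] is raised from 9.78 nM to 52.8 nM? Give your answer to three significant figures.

1.43

The fractional saturations are [S]/(Km+[S]) = 9.78/15.48 = 0.6318 and 52.8/58.50 = 0.9026.
v₂/v₁ is just their ratio: 0.9026/0.6318 = 1.43.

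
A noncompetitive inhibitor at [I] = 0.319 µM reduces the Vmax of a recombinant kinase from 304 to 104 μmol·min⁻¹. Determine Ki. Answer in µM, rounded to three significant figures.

0.166 µM

Noncompetitive: Vmax,app = Vmax/α with α = 1 + [I]/Ki.
α = Vmax/Vmax,app = 304/104 = 2.923.
Ki = [I]/(α − 1) = 0.319/1.923 = 0.166 µM.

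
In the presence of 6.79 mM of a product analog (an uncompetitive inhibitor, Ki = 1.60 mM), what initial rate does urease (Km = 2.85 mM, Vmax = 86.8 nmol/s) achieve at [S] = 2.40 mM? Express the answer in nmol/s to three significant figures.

13.5 nmol/s

With α = 1 + [I]/Ki = 1 + 6.79/1.60 = 5.244, the uncompetitive rate law is v = (Vmax/α)·[S] / (Km/α + [S]).
v = (86.8/5.244)×2.40 / (2.85/5.244 + 2.40) = 39.73/2.944 = 13.5 nmol/s.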